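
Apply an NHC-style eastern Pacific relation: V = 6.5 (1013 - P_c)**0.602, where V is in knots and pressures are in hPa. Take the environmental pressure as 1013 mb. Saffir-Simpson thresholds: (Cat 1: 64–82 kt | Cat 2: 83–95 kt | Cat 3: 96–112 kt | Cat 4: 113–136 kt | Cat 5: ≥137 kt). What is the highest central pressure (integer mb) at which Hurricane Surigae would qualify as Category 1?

968 mb

Category 1 begins at V = 64 kt.
Required ΔP = (64/6.5)^(1/0.602) = 9.846^1.661 ≈ 44.66 mb.
P_c ≤ 1013 − 44.66 = 968.34, so the highest integer P_c is 968 mb.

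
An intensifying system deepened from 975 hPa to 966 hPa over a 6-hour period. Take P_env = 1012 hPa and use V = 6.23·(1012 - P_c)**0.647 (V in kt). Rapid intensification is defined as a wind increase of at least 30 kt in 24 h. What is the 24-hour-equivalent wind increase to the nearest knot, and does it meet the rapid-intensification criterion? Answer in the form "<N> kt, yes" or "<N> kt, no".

V₁: ΔP = 37, V ≈ 6.23 × 37^0.647 ≈ 64.43 kt.
V₂: ΔP = 46, V ≈ 6.23 × 46^0.647 ≈ 74.18 kt.
ΔV over 6 h = 9.75 kt → 24 h equivalent = 9.75 × 24/6 ≈ 39.00 kt.
39 kt ≥ 30 kt ⇒ rapid intensification.

39 kt, yes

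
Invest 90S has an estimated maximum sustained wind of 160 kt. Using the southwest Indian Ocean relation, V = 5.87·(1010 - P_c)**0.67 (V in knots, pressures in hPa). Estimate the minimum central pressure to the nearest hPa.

ΔP = (V / 5.87)^(1/0.67) = (160/5.87)^1.493.
160/5.87 = 27.257; 27.257^1.493 ≈ 138.84 hPa.
P_c = 1010 − 138.84 = 871.16 ≈ 871 hPa.

871 hPa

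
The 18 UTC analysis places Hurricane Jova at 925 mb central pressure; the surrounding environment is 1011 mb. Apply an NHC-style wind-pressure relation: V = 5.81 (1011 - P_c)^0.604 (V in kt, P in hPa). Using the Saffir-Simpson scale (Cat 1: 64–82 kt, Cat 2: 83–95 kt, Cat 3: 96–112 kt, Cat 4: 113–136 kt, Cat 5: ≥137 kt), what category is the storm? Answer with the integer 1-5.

ΔP = 1011 − 925 = 86 mb.
V ≈ 5.81 × 86^0.604 = 5.81 × 14.74 ≈ 86 kt.
86 kt falls in the Category 2 band.

2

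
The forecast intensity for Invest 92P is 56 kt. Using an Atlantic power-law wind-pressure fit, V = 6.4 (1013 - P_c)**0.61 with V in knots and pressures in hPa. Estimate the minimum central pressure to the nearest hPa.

978 hPa

ΔP = (V / 6.4)^(1/0.61) = (56/6.4)^1.639.
56/6.4 = 8.750; 8.750^1.639 ≈ 35.02 hPa.
P_c = 1013 − 35.02 = 977.98 ≈ 978 hPa.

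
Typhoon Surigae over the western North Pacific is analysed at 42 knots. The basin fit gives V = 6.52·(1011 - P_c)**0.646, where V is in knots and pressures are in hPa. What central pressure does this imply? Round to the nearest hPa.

993 hPa

ΔP = (V / 6.52)^(1/0.646) = (42/6.52)^1.548.
42/6.52 = 6.442; 6.442^1.548 ≈ 17.88 hPa.
P_c = 1011 − 17.88 = 993.12 ≈ 993 hPa.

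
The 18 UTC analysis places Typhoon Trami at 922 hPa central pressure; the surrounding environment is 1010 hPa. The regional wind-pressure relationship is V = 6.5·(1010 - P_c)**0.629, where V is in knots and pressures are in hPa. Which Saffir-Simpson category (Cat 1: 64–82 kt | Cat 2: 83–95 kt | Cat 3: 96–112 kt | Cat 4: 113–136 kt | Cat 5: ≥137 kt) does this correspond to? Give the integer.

3

ΔP = 1010 − 922 = 88 hPa.
V ≈ 6.5 × 88^0.629 = 6.5 × 16.71 ≈ 109 kt.
109 kt falls in the Category 3 band.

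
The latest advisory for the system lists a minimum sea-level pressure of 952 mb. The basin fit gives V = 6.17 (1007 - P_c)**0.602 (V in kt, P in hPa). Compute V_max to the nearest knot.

ΔP = 1007 − 952 = 55 mb.
55^0.602 ≈ 11.161.
V ≈ 6.17 × 11.161 ≈ 68.9 kt.

69 kt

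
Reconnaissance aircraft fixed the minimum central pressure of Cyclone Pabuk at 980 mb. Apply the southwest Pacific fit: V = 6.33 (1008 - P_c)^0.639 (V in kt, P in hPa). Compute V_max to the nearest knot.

53 kt

ΔP = 1008 − 980 = 28 mb.
28^0.639 ≈ 8.409.
V ≈ 6.33 × 8.409 ≈ 53.2 kt.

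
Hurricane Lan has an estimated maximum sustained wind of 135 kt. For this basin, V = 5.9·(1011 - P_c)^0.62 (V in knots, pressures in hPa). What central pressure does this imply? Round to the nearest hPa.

855 hPa

ΔP = (V / 5.9)^(1/0.62) = (135/5.9)^1.613.
135/5.9 = 22.881; 22.881^1.613 ≈ 155.85 hPa.
P_c = 1011 − 155.85 = 855.15 ≈ 855 hPa.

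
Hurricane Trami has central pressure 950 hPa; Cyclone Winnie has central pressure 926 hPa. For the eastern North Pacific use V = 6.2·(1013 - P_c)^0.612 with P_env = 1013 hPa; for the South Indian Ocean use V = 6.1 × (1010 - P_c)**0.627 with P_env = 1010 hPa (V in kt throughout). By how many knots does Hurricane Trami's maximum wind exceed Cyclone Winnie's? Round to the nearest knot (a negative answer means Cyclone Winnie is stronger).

-20 kt

Hurricane Trami: ΔP = 63; V ≈ 6.2 × 63^0.612 ≈ 78.27 kt.
Cyclone Winnie: ΔP = 84; V ≈ 6.1 × 84^0.627 ≈ 98.14 kt.
Difference ≈ 78.27 − 98.14 = -19.87 → -20 kt.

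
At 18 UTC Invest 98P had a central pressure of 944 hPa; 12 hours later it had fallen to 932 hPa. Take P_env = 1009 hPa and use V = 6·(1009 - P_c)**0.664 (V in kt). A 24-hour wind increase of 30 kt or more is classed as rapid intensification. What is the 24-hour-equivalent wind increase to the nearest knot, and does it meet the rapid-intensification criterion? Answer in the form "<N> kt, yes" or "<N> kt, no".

23 kt, no

V₁: ΔP = 65, V ≈ 6 × 65^0.664 ≈ 95.92 kt.
V₂: ΔP = 77, V ≈ 6 × 77^0.664 ≈ 107.34 kt.
ΔV over 12 h = 11.42 kt → 24 h equivalent = 11.42 × 24/12 ≈ 22.84 kt.
23 kt < 30 kt ⇒ not rapid intensification.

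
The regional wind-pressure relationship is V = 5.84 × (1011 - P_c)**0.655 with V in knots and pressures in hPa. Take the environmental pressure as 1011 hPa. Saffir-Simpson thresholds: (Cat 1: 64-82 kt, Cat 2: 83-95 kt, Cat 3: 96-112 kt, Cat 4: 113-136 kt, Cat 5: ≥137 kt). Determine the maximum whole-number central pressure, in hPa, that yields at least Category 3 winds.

939 hPa

Category 3 begins at V = 96 kt.
Required ΔP = (96/5.84)^(1/0.655) = 16.438^1.527 ≈ 71.82 hPa.
P_c ≤ 1011 − 71.82 = 939.18, so the highest integer P_c is 939 hPa.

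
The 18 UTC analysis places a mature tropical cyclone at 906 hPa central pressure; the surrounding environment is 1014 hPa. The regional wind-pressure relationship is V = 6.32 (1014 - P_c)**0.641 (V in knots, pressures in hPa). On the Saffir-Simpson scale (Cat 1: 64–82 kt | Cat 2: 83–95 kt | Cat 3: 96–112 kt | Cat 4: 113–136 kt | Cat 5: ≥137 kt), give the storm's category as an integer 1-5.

ΔP = 1014 − 906 = 108 hPa.
V ≈ 6.32 × 108^0.641 = 6.32 × 20.11 ≈ 127 kt.
127 kt falls in the Category 4 band.

4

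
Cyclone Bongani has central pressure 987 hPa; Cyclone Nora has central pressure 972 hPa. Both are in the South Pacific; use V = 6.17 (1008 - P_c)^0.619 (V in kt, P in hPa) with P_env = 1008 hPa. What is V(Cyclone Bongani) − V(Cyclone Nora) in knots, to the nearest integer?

-16 kt

Cyclone Bongani: ΔP = 21; V ≈ 6.17 × 21^0.619 ≈ 40.62 kt.
Cyclone Nora: ΔP = 36; V ≈ 6.17 × 36^0.619 ≈ 56.71 kt.
Difference ≈ 40.62 − 56.71 = -16.09 → -16 kt.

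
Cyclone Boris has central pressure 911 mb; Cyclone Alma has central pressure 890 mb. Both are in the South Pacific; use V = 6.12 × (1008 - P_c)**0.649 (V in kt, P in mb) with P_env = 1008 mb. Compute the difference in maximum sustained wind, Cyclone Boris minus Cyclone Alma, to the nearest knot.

-16 kt

Cyclone Boris: ΔP = 97; V ≈ 6.12 × 97^0.649 ≈ 119.17 kt.
Cyclone Alma: ΔP = 118; V ≈ 6.12 × 118^0.649 ≈ 135.33 kt.
Difference ≈ 119.17 − 135.33 = -16.16 → -16 kt.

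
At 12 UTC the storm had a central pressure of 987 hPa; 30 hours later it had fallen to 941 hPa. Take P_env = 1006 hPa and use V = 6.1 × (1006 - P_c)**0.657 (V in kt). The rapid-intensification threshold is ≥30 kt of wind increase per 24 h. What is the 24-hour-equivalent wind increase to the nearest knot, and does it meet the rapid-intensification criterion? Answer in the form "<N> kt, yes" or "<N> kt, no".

V₁: ΔP = 19, V ≈ 6.1 × 19^0.657 ≈ 42.22 kt.
V₂: ΔP = 65, V ≈ 6.1 × 65^0.657 ≈ 94.71 kt.
ΔV over 30 h = 52.49 kt → 24 h equivalent = 52.49 × 24/30 ≈ 41.99 kt.
42 kt ≥ 30 kt ⇒ rapid intensification.

42 kt, yes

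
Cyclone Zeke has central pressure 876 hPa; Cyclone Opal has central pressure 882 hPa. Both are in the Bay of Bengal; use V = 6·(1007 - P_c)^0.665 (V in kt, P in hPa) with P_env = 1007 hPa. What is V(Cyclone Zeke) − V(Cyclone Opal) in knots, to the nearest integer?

Cyclone Zeke: ΔP = 131; V ≈ 6 × 131^0.665 ≈ 153.51 kt.
Cyclone Opal: ΔP = 125; V ≈ 6 × 125^0.665 ≈ 148.80 kt.
Difference ≈ 153.51 − 148.80 = 4.71 → 5 kt.

5 kt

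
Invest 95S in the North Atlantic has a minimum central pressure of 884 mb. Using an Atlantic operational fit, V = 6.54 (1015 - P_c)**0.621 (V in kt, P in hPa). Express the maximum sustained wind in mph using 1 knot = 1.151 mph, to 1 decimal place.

ΔP = 1015 − 884 = 131 mb.
V ≈ 6.54 × 131^0.621 = 6.54 × 20.646 ≈ 135.022 kt.
135.022 × 1.151 ≈ 155.41 mph → 155.4 mph.

155.4 mph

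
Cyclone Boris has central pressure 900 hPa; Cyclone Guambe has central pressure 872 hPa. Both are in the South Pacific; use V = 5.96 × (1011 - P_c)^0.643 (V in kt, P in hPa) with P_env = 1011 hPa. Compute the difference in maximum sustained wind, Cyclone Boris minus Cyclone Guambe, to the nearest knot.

-19 kt

Cyclone Boris: ΔP = 111; V ≈ 5.96 × 111^0.643 ≈ 123.14 kt.
Cyclone Guambe: ΔP = 139; V ≈ 5.96 × 139^0.643 ≈ 142.30 kt.
Difference ≈ 123.14 − 142.30 = -19.16 → -19 kt.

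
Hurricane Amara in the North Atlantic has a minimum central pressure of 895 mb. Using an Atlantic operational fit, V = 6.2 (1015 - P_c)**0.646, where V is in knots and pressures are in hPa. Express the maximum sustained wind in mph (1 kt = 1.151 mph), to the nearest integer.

157 mph

ΔP = 1015 − 895 = 120 mb.
V ≈ 6.2 × 120^0.646 = 6.2 × 22.037 ≈ 136.629 kt.
136.629 × 1.151 ≈ 157.26 mph → 157 mph.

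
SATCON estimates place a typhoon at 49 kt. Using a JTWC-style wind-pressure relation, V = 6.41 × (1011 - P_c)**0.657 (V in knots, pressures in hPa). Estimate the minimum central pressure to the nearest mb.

ΔP = (V / 6.41)^(1/0.657) = (49/6.41)^1.522.
49/6.41 = 7.644; 7.644^1.522 ≈ 22.11 mb.
P_c = 1011 − 22.11 = 988.89 ≈ 989 mb.

989 mb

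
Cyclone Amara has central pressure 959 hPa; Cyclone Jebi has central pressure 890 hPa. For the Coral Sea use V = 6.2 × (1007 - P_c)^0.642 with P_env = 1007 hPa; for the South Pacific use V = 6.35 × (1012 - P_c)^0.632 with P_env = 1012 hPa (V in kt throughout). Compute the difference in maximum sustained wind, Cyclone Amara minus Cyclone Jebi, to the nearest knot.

Cyclone Amara: ΔP = 48; V ≈ 6.2 × 48^0.642 ≈ 74.43 kt.
Cyclone Jebi: ΔP = 122; V ≈ 6.35 × 122^0.632 ≈ 132.24 kt.
Difference ≈ 74.43 − 132.24 = -57.81 → -58 kt.

-58 kt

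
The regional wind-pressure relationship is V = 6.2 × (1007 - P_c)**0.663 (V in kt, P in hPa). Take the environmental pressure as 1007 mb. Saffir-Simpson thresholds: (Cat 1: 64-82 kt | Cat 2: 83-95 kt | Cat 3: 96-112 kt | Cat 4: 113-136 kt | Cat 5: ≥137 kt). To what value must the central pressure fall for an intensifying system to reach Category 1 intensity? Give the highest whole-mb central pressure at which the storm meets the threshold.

Category 1 begins at V = 64 kt.
Required ΔP = (64/6.2)^(1/0.663) = 10.323^1.508 ≈ 33.81 mb.
P_c ≤ 1007 − 33.81 = 973.19, so the highest integer P_c is 973 mb.

973 mb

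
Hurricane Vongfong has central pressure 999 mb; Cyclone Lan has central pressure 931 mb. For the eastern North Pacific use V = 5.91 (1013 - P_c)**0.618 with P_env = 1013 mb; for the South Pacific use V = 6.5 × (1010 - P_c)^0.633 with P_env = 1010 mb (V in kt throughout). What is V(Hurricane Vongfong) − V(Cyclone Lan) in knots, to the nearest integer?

-73 kt

Hurricane Vongfong: ΔP = 14; V ≈ 5.91 × 14^0.618 ≈ 30.19 kt.
Cyclone Lan: ΔP = 79; V ≈ 6.5 × 79^0.633 ≈ 103.30 kt.
Difference ≈ 30.19 − 103.30 = -73.11 → -73 kt.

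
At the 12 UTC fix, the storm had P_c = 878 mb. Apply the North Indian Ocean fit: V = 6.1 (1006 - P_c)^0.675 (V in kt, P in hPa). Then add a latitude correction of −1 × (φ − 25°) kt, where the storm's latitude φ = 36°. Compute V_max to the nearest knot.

150 kt

ΔP = 1006 − 878 = 128 mb.
128^0.675 ≈ 26.446.
V ≈ 6.1 × 26.446 ≈ 161.3 kt.
Latitude correction: −1 × (36 − 25) = -11 kt.
Corrected V ≈ 150.3 kt → 150 kt.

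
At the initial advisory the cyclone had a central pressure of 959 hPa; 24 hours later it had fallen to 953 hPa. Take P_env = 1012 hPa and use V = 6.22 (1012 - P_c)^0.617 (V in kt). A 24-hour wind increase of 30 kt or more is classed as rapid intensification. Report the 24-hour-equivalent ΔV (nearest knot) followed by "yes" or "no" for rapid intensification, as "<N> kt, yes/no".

5 kt, no

V₁: ΔP = 53, V ≈ 6.22 × 53^0.617 ≈ 72.06 kt.
V₂: ΔP = 59, V ≈ 6.22 × 59^0.617 ≈ 76.98 kt.
ΔV over 24 h = 4.92 kt → 24 h equivalent = 4.92 × 24/24 ≈ 4.92 kt.
5 kt < 30 kt ⇒ not rapid intensification.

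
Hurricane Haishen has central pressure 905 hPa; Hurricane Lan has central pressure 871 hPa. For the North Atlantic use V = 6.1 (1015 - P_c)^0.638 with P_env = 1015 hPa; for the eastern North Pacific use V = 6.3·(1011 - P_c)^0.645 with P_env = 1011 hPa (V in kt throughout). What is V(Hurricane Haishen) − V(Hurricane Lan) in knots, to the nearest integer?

Hurricane Haishen: ΔP = 110; V ≈ 6.1 × 110^0.638 ≈ 122.39 kt.
Hurricane Lan: ΔP = 140; V ≈ 6.3 × 140^0.645 ≈ 152.61 kt.
Difference ≈ 122.39 − 152.61 = -30.22 → -30 kt.

-30 kt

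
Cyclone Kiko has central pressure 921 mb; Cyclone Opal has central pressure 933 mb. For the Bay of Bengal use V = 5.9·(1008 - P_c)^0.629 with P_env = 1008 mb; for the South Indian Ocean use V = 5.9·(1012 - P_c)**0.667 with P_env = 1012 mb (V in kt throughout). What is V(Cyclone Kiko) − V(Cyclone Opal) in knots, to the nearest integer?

-11 kt

Cyclone Kiko: ΔP = 87; V ≈ 5.9 × 87^0.629 ≈ 97.91 kt.
Cyclone Opal: ΔP = 79; V ≈ 5.9 × 79^0.667 ≈ 108.79 kt.
Difference ≈ 97.91 − 108.79 = -10.88 → -11 kt.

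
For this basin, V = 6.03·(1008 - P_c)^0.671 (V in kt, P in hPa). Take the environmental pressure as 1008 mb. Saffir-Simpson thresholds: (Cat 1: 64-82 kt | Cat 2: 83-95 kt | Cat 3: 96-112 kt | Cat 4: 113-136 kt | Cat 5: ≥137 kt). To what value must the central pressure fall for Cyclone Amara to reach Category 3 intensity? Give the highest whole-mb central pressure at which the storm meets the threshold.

Category 3 begins at V = 96 kt.
Required ΔP = (96/6.03)^(1/0.671) = 15.920^1.490 ≈ 61.84 mb.
P_c ≤ 1008 − 61.84 = 946.16, so the highest integer P_c is 946 mb.

946 mb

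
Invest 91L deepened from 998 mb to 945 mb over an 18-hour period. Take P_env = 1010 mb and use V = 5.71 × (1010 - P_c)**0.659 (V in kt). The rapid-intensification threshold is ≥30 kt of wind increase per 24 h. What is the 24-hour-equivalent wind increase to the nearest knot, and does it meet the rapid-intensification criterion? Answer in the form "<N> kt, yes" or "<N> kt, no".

80 kt, yes

V₁: ΔP = 12, V ≈ 5.71 × 12^0.659 ≈ 29.36 kt.
V₂: ΔP = 65, V ≈ 5.71 × 65^0.659 ≈ 89.40 kt.
ΔV over 18 h = 60.04 kt → 24 h equivalent = 60.04 × 24/18 ≈ 80.05 kt.
80 kt ≥ 30 kt ⇒ rapid intensification.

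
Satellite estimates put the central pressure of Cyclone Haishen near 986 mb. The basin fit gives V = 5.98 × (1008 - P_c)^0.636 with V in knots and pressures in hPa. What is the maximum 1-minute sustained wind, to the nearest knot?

ΔP = 1008 − 986 = 22 mb.
22^0.636 ≈ 7.141.
V ≈ 5.98 × 7.141 ≈ 42.7 kt.

43 kt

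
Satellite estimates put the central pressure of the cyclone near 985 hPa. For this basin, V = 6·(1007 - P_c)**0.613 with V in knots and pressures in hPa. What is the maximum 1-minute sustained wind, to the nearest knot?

40 kt

ΔP = 1007 − 985 = 22 hPa.
22^0.613 ≈ 6.651.
V ≈ 6 × 6.651 ≈ 39.9 kt.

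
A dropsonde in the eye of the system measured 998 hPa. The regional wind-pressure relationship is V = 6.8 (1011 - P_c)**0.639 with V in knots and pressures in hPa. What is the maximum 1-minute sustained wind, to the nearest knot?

ΔP = 1011 − 998 = 13 hPa.
13^0.639 ≈ 5.150.
V ≈ 6.8 × 5.150 ≈ 35.0 kt.

35 kt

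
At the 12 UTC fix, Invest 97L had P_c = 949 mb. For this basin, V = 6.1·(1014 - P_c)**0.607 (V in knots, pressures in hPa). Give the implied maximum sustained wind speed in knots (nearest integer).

ΔP = 1014 − 949 = 65 mb.
65^0.607 ≈ 12.602.
V ≈ 6.1 × 12.602 ≈ 76.9 kt.

77 kt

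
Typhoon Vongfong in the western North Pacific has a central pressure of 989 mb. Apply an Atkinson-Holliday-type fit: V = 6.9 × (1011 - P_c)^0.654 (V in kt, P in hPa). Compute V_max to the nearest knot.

ΔP = 1011 − 989 = 22 mb.
22^0.654 ≈ 7.550.
V ≈ 6.9 × 7.550 ≈ 52.1 kt.

52 kt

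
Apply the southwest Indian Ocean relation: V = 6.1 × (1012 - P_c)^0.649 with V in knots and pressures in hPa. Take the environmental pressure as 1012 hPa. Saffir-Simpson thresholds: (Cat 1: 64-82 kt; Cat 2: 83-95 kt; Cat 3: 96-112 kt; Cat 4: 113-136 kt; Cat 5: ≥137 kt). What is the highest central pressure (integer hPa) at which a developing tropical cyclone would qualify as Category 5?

891 hPa

Category 5 begins at V = 137 kt.
Required ΔP = (137/6.1)^(1/0.649) = 22.459^1.541 ≈ 120.86 hPa.
P_c ≤ 1012 − 120.86 = 891.14, so the highest integer P_c is 891 hPa.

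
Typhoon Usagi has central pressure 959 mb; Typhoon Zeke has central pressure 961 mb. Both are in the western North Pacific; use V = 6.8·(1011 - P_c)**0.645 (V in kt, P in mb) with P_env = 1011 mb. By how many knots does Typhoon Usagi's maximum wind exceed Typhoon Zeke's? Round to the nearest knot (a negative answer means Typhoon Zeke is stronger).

Typhoon Usagi: ΔP = 52; V ≈ 6.8 × 52^0.645 ≈ 86.96 kt.
Typhoon Zeke: ΔP = 50; V ≈ 6.8 × 50^0.645 ≈ 84.79 kt.
Difference ≈ 86.96 − 84.79 = 2.17 → 2 kt.

2 kt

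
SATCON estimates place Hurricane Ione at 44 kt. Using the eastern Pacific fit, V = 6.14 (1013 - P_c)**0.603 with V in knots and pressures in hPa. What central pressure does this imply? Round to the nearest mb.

987 mb

ΔP = (V / 6.14)^(1/0.603) = (44/6.14)^1.658.
44/6.14 = 7.166; 7.166^1.658 ≈ 26.20 mb.
P_c = 1013 − 26.20 = 986.80 ≈ 987 mb.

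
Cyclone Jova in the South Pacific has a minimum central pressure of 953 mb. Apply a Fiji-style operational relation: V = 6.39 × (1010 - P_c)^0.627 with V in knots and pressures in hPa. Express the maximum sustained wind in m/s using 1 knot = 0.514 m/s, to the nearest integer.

ΔP = 1010 − 953 = 57 mb.
V ≈ 6.39 × 57^0.627 = 6.39 × 12.616 ≈ 80.618 kt.
80.618 × 0.514 ≈ 41.44 m/s → 41 m/s.

41 m/s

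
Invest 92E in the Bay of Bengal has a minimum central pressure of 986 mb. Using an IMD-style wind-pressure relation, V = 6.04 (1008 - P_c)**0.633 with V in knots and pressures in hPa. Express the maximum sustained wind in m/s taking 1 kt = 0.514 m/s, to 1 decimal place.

ΔP = 1008 − 986 = 22 mb.
V ≈ 6.04 × 22^0.633 = 6.04 × 7.075 ≈ 42.736 kt.
42.736 × 0.514 ≈ 21.97 m/s → 22.0 m/s.

22.0 m/s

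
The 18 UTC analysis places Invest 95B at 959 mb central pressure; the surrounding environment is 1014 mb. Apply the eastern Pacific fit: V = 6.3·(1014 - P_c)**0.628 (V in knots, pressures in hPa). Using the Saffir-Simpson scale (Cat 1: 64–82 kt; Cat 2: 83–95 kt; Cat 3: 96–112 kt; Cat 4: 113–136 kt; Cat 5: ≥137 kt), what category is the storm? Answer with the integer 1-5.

ΔP = 1014 − 959 = 55 mb.
V ≈ 6.3 × 55^0.628 = 6.3 × 12.39 ≈ 78 kt.
78 kt falls in the Category 1 band.

1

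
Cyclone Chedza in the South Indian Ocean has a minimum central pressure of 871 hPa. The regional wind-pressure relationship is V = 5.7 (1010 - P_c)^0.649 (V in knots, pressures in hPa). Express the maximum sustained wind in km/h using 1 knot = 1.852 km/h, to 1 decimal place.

ΔP = 1010 − 871 = 139 hPa.
V ≈ 5.7 × 139^0.649 = 5.7 × 24.593 ≈ 140.182 kt.
140.182 × 1.852 ≈ 259.62 km/h → 259.6 km/h.

259.6 km/h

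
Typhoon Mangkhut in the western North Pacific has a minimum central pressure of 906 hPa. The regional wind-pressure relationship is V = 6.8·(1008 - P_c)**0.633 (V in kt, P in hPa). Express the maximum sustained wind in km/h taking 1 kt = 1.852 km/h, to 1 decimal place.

ΔP = 1008 − 906 = 102 hPa.
V ≈ 6.8 × 102^0.633 = 6.8 × 18.683 ≈ 127.044 kt.
127.044 × 1.852 ≈ 235.28 km/h → 235.3 km/h.

235.3 km/h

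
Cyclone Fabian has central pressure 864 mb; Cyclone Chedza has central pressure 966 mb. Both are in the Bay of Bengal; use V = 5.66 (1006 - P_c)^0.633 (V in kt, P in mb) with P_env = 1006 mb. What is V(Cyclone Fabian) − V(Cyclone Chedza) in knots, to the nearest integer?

Cyclone Fabian: ΔP = 142; V ≈ 5.66 × 142^0.633 ≈ 130.38 kt.
Cyclone Chedza: ΔP = 40; V ≈ 5.66 × 40^0.633 ≈ 58.47 kt.
Difference ≈ 130.38 − 58.47 = 71.91 → 72 kt.

72 kt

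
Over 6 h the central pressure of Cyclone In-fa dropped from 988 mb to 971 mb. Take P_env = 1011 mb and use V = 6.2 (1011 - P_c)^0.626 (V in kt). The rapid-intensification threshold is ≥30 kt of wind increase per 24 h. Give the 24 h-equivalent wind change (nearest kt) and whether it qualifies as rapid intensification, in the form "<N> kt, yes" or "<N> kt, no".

73 kt, yes

V₁: ΔP = 23, V ≈ 6.2 × 23^0.626 ≈ 44.14 kt.
V₂: ΔP = 40, V ≈ 6.2 × 40^0.626 ≈ 62.41 kt.
ΔV over 6 h = 18.27 kt → 24 h equivalent = 18.27 × 24/6 ≈ 73.08 kt.
73 kt ≥ 30 kt ⇒ rapid intensification.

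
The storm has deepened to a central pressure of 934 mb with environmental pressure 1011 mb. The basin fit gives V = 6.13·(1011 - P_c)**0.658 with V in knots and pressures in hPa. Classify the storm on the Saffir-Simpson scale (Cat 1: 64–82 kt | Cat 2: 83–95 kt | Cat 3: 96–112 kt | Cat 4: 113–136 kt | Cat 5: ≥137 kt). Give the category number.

3

ΔP = 1011 − 934 = 77 mb.
V ≈ 6.13 × 77^0.658 = 6.13 × 17.43 ≈ 107 kt.
107 kt falls in the Category 3 band.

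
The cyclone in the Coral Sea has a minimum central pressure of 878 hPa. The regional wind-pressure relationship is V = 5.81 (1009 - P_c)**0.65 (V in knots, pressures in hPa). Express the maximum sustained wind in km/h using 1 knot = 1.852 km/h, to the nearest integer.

256 km/h

ΔP = 1009 − 878 = 131 hPa.
V ≈ 5.81 × 131^0.65 = 5.81 × 23.781 ≈ 138.166 kt.
138.166 × 1.852 ≈ 255.88 km/h → 256 km/h.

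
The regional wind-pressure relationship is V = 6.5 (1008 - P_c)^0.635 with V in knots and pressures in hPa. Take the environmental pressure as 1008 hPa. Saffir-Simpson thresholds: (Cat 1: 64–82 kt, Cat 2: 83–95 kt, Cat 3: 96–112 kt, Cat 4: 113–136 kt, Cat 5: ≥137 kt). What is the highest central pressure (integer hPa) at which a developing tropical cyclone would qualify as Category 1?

971 hPa

Category 1 begins at V = 64 kt.
Required ΔP = (64/6.5)^(1/0.635) = 9.846^1.575 ≈ 36.66 hPa.
P_c ≤ 1008 − 36.66 = 971.34, so the highest integer P_c is 971 hPa.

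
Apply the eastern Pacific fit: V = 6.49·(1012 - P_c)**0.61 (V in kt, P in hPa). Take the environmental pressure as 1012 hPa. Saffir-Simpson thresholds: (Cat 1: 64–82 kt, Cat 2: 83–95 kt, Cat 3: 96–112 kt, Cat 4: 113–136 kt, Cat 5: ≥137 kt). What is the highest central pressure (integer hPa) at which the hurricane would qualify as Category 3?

929 hPa

Category 3 begins at V = 96 kt.
Required ΔP = (96/6.49)^(1/0.61) = 14.792^1.639 ≈ 82.81 hPa.
P_c ≤ 1012 − 82.81 = 929.19, so the highest integer P_c is 929 hPa.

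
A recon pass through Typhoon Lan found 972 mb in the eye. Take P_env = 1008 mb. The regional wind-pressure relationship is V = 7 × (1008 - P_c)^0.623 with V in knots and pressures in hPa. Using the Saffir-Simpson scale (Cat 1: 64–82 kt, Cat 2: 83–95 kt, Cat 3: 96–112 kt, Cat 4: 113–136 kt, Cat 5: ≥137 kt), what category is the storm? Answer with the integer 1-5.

ΔP = 1008 − 972 = 36 mb.
V ≈ 7 × 36^0.623 = 7 × 9.32 ≈ 65 kt.
65 kt falls in the Category 1 band.

1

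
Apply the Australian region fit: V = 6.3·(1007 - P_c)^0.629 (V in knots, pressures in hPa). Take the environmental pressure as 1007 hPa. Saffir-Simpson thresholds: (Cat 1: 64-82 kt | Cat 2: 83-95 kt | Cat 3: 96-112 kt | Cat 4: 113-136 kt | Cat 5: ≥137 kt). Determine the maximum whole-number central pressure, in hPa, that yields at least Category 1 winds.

Category 1 begins at V = 64 kt.
Required ΔP = (64/6.3)^(1/0.629) = 10.159^1.590 ≈ 39.87 hPa.
P_c ≤ 1007 − 39.87 = 967.13, so the highest integer P_c is 967 hPa.

967 hPa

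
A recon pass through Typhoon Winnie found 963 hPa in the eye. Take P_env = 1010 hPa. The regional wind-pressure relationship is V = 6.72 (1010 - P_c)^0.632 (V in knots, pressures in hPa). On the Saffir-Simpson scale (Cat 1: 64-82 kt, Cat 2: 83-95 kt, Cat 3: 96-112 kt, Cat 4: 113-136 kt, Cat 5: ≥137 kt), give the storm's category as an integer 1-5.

1

ΔP = 1010 − 963 = 47 hPa.
V ≈ 6.72 × 47^0.632 = 6.72 × 11.40 ≈ 77 kt.
77 kt falls in the Category 1 band.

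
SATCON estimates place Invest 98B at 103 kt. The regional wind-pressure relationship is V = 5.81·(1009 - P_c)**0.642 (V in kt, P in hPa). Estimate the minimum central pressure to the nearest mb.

ΔP = (V / 5.81)^(1/0.642) = (103/5.81)^1.558.
103/5.81 = 17.728; 17.728^1.558 ≈ 88.10 mb.
P_c = 1009 − 88.10 = 920.90 ≈ 921 mb.

921 mb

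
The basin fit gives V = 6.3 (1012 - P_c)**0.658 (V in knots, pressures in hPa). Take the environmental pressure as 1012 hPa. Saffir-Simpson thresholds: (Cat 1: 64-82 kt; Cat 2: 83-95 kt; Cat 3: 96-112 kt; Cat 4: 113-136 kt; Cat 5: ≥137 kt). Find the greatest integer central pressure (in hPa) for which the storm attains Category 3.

949 hPa

Category 3 begins at V = 96 kt.
Required ΔP = (96/6.3)^(1/0.658) = 15.238^1.520 ≈ 62.77 hPa.
P_c ≤ 1012 − 62.77 = 949.23, so the highest integer P_c is 949 hPa.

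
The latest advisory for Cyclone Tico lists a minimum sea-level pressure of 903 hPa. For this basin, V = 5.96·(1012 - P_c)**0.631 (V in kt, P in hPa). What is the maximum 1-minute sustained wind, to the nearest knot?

ΔP = 1012 − 903 = 109 hPa.
109^0.631 ≈ 19.303.
V ≈ 5.96 × 19.303 ≈ 115.0 kt.

115 kt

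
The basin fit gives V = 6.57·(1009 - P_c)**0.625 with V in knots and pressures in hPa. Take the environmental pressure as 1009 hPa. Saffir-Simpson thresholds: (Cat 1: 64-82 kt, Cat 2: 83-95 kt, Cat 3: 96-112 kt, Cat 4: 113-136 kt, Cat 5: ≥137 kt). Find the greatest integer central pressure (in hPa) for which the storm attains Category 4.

914 hPa

Category 4 begins at V = 113 kt.
Required ΔP = (113/6.57)^(1/0.625) = 17.199^1.600 ≈ 94.80 hPa.
P_c ≤ 1009 − 94.80 = 914.20, so the highest integer P_c is 914 hPa.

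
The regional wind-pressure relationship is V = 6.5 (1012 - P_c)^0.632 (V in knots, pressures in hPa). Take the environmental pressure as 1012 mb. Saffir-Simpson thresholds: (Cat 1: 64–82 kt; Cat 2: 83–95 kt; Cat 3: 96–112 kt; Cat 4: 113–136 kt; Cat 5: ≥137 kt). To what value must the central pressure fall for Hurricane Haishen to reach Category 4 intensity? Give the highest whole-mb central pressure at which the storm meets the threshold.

Category 4 begins at V = 113 kt.
Required ΔP = (113/6.5)^(1/0.632) = 17.385^1.582 ≈ 91.68 mb.
P_c ≤ 1012 − 91.68 = 920.32, so the highest integer P_c is 920 mb.

920 mb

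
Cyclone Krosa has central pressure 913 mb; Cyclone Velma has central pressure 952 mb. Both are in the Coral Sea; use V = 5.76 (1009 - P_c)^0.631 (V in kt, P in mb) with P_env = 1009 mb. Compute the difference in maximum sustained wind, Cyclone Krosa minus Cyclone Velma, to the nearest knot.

29 kt

Cyclone Krosa: ΔP = 96; V ≈ 5.76 × 96^0.631 ≈ 102.62 kt.
Cyclone Velma: ΔP = 57; V ≈ 5.76 × 57^0.631 ≈ 73.85 kt.
Difference ≈ 102.62 − 73.85 = 28.77 → 29 kt.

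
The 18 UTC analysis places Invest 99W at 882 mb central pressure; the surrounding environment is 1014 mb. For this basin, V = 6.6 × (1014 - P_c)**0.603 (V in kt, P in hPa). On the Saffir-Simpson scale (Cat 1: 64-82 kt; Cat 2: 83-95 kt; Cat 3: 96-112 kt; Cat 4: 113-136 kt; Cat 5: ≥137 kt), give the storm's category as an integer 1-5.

4

ΔP = 1014 − 882 = 132 mb.
V ≈ 6.6 × 132^0.603 = 6.6 × 19.00 ≈ 125 kt.
125 kt falls in the Category 4 band.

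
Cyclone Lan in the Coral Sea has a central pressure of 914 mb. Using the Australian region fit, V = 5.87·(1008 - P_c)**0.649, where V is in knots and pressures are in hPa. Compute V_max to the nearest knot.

112 kt

ΔP = 1008 − 914 = 94 mb.
94^0.649 ≈ 19.079.
V ≈ 5.87 × 19.079 ≈ 112.0 kt.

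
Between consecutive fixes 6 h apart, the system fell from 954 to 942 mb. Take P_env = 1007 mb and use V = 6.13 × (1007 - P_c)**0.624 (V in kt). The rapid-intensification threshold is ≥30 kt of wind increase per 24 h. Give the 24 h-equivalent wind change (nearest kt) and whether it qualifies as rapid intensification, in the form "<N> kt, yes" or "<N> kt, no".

40 kt, yes

V₁: ΔP = 53, V ≈ 6.13 × 53^0.624 ≈ 73.01 kt.
V₂: ΔP = 65, V ≈ 6.13 × 65^0.624 ≈ 82.93 kt.
ΔV over 6 h = 9.92 kt → 24 h equivalent = 9.92 × 24/6 ≈ 39.68 kt.
40 kt ≥ 30 kt ⇒ rapid intensification.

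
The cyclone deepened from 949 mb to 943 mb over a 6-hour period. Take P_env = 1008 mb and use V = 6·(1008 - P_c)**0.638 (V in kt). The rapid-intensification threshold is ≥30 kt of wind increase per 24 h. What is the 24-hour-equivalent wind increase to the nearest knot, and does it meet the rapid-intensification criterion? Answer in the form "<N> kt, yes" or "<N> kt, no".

21 kt, no

V₁: ΔP = 59, V ≈ 6 × 59^0.638 ≈ 80.90 kt.
V₂: ΔP = 65, V ≈ 6 × 65^0.638 ≈ 86.06 kt.
ΔV over 6 h = 5.16 kt → 24 h equivalent = 5.16 × 24/6 ≈ 20.64 kt.
21 kt < 30 kt ⇒ not rapid intensification.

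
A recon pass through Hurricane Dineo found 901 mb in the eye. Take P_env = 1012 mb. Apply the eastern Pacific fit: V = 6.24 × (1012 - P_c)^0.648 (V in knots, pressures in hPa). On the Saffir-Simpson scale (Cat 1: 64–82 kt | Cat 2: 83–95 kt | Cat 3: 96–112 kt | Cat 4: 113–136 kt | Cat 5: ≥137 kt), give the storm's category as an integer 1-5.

4

ΔP = 1012 − 901 = 111 mb.
V ≈ 6.24 × 111^0.648 = 6.24 × 21.15 ≈ 132 kt.
132 kt falls in the Category 4 band.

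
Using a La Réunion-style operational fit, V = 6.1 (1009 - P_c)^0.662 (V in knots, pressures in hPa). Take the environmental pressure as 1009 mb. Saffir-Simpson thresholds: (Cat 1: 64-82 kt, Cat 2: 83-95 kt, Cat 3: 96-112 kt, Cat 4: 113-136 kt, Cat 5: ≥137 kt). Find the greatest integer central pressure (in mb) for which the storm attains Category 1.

974 mb

Category 1 begins at V = 64 kt.
Required ΔP = (64/6.1)^(1/0.662) = 10.492^1.511 ≈ 34.84 mb.
P_c ≤ 1009 − 34.84 = 974.16, so the highest integer P_c is 974 mb.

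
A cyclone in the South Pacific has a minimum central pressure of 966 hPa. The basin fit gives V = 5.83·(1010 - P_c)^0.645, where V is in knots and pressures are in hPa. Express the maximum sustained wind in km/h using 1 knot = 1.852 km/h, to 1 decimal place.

124.0 km/h

ΔP = 1010 − 966 = 44 hPa.
V ≈ 5.83 × 44^0.645 = 5.83 × 11.482 ≈ 66.942 kt.
66.942 × 1.852 ≈ 123.98 km/h → 124.0 km/h.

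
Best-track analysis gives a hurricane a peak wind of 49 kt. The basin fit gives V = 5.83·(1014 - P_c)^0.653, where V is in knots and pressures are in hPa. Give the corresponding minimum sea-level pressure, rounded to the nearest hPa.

ΔP = (V / 5.83)^(1/0.653) = (49/5.83)^1.531.
49/5.83 = 8.405; 8.405^1.531 ≈ 26.05 hPa.
P_c = 1014 − 26.05 = 987.95 ≈ 988 hPa.

988 hPa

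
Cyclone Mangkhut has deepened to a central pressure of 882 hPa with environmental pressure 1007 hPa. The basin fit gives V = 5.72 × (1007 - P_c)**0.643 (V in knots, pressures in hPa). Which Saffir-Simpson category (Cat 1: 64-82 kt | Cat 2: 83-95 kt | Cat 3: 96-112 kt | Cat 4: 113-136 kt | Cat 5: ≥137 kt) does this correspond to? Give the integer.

ΔP = 1007 − 882 = 125 hPa.
V ≈ 5.72 × 125^0.643 = 5.72 × 22.30 ≈ 128 kt.
128 kt falls in the Category 4 band.

4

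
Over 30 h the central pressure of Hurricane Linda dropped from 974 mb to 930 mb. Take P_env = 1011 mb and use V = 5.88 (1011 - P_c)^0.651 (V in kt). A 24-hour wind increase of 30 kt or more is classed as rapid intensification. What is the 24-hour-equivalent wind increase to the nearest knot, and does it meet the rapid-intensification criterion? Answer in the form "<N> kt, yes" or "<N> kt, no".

V₁: ΔP = 37, V ≈ 5.88 × 37^0.651 ≈ 61.70 kt.
V₂: ΔP = 81, V ≈ 5.88 × 81^0.651 ≈ 102.75 kt.
ΔV over 30 h = 41.05 kt → 24 h equivalent = 41.05 × 24/30 ≈ 32.84 kt.
33 kt ≥ 30 kt ⇒ rapid intensification.

33 kt, yes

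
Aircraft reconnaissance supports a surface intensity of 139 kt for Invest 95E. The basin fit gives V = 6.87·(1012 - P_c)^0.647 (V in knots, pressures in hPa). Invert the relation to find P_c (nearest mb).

ΔP = (V / 6.87)^(1/0.647) = (139/6.87)^1.546.
139/6.87 = 20.233; 20.233^1.546 ≈ 104.38 mb.
P_c = 1012 − 104.38 = 907.62 ≈ 908 mb.

908 mb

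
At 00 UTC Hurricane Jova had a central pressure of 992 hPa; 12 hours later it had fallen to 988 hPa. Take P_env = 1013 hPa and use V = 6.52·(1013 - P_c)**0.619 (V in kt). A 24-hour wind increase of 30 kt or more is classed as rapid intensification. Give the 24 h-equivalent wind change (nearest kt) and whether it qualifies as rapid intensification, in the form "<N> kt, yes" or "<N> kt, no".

10 kt, no

V₁: ΔP = 21, V ≈ 6.52 × 21^0.619 ≈ 42.92 kt.
V₂: ΔP = 25, V ≈ 6.52 × 25^0.619 ≈ 47.82 kt.
ΔV over 12 h = 4.90 kt → 24 h equivalent = 4.90 × 24/12 ≈ 9.80 kt.
10 kt < 30 kt ⇒ not rapid intensification.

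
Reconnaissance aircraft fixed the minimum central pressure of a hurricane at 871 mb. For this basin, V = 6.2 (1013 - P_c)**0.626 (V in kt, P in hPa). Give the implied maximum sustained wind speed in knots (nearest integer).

138 kt

ΔP = 1013 − 871 = 142 mb.
142^0.626 ≈ 22.250.
V ≈ 6.2 × 22.250 ≈ 138.0 kt.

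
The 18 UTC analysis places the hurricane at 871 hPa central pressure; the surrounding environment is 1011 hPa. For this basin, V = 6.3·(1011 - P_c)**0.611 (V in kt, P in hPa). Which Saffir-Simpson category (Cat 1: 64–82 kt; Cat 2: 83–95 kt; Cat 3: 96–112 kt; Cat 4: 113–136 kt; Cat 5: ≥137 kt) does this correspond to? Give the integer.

4

ΔP = 1011 − 871 = 140 hPa.
V ≈ 6.3 × 140^0.611 = 6.3 × 20.48 ≈ 129 kt.
129 kt falls in the Category 4 band.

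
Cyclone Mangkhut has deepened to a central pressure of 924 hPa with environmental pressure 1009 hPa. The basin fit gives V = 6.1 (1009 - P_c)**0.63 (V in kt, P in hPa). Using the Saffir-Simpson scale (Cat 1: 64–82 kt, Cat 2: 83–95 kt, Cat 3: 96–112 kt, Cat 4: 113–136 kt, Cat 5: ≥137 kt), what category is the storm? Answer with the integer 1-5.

3

ΔP = 1009 − 924 = 85 hPa.
V ≈ 6.1 × 85^0.63 = 6.1 × 16.43 ≈ 100 kt.
100 kt falls in the Category 3 band.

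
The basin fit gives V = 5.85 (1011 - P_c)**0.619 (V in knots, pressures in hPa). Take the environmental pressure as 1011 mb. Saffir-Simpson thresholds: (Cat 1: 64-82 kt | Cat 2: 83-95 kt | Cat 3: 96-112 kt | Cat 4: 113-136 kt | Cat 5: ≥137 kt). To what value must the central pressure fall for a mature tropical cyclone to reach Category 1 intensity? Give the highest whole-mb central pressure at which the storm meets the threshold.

963 mb

Category 1 begins at V = 64 kt.
Required ΔP = (64/5.85)^(1/0.619) = 10.940^1.616 ≈ 47.70 mb.
P_c ≤ 1011 − 47.70 = 963.30, so the highest integer P_c is 963 mb.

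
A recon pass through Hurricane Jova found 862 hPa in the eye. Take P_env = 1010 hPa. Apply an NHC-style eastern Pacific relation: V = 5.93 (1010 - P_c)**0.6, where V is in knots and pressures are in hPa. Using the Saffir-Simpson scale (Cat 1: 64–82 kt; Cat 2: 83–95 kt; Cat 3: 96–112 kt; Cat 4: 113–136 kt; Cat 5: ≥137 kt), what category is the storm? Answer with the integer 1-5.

4

ΔP = 1010 − 862 = 148 hPa.
V ≈ 5.93 × 148^0.6 = 5.93 × 20.05 ≈ 119 kt.
119 kt falls in the Category 4 band.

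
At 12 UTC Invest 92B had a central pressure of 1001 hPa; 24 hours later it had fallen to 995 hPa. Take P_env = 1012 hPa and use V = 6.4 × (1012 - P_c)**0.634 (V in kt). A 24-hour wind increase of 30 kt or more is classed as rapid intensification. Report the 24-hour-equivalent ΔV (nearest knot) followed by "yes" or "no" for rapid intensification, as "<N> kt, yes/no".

V₁: ΔP = 11, V ≈ 6.4 × 11^0.634 ≈ 29.27 kt.
V₂: ΔP = 17, V ≈ 6.4 × 17^0.634 ≈ 38.57 kt.
ΔV over 24 h = 9.30 kt → 24 h equivalent = 9.30 × 24/24 ≈ 9.30 kt.
9 kt < 30 kt ⇒ not rapid intensification.

9 kt, no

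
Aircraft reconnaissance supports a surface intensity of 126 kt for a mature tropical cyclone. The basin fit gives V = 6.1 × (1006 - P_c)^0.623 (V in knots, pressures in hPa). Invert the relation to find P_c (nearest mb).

877 mb

ΔP = (V / 6.1)^(1/0.623) = (126/6.1)^1.605.
126/6.1 = 20.656; 20.656^1.605 ≈ 129.07 mb.
P_c = 1006 − 129.07 = 876.93 ≈ 877 mb.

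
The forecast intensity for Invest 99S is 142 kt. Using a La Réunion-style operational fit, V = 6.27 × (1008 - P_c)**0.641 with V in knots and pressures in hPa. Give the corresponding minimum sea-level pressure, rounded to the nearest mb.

ΔP = (V / 6.27)^(1/0.641) = (142/6.27)^1.560.
142/6.27 = 22.648; 22.648^1.560 ≈ 129.99 mb.
P_c = 1008 − 129.99 = 878.01 ≈ 878 mb.

878 mb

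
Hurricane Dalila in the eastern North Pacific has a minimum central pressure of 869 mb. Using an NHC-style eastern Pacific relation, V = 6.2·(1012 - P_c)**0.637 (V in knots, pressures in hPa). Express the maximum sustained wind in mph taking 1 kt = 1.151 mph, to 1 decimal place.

168.4 mph

ΔP = 1012 − 869 = 143 mb.
V ≈ 6.2 × 143^0.637 = 6.2 × 23.602 ≈ 146.332 kt.
146.332 × 1.151 ≈ 168.43 mph → 168.4 mph.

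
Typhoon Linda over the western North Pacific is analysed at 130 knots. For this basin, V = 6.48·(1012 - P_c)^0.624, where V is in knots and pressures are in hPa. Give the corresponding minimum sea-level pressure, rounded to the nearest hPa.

ΔP = (V / 6.48)^(1/0.624) = (130/6.48)^1.603.
130/6.48 = 20.062; 20.062^1.603 ≈ 122.22 hPa.
P_c = 1012 − 122.22 = 889.78 ≈ 890 hPa.

890 hPa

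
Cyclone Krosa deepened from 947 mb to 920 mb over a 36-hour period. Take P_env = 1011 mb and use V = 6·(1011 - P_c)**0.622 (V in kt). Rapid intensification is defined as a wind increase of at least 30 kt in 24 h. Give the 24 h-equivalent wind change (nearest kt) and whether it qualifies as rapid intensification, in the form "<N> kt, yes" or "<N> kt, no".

13 kt, no

V₁: ΔP = 64, V ≈ 6 × 64^0.622 ≈ 79.73 kt.
V₂: ΔP = 91, V ≈ 6 × 91^0.622 ≈ 99.24 kt.
ΔV over 36 h = 19.51 kt → 24 h equivalent = 19.51 × 24/36 ≈ 13.01 kt.
13 kt < 30 kt ⇒ not rapid intensification.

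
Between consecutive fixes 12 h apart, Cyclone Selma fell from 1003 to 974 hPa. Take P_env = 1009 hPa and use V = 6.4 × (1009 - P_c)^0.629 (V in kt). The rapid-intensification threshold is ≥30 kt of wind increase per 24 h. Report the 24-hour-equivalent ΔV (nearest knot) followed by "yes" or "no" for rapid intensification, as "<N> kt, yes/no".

80 kt, yes

V₁: ΔP = 6, V ≈ 6.4 × 6^0.629 ≈ 19.75 kt.
V₂: ΔP = 35, V ≈ 6.4 × 35^0.629 ≈ 59.90 kt.
ΔV over 12 h = 40.15 kt → 24 h equivalent = 40.15 × 24/12 ≈ 80.30 kt.
80 kt ≥ 30 kt ⇒ rapid intensification.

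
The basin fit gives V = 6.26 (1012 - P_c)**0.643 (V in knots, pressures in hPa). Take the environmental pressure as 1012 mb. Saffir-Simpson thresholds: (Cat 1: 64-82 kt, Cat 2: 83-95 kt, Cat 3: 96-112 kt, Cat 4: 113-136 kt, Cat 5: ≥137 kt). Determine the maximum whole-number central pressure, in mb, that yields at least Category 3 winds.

Category 3 begins at V = 96 kt.
Required ΔP = (96/6.26)^(1/0.643) = 15.335^1.555 ≈ 69.82 mb.
P_c ≤ 1012 − 69.82 = 942.18, so the highest integer P_c is 942 mb.

942 mb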